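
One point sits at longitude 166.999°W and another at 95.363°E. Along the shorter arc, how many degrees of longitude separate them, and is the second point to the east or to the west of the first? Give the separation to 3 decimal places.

97.638° west

Raw difference: 95.363 − -166.999 = 262.362°.
Normalise into (−180°, 180°]: 262.362° − 360° = -97.638°.
Negative ⇒ the second point lies to the west; separation 97.638°.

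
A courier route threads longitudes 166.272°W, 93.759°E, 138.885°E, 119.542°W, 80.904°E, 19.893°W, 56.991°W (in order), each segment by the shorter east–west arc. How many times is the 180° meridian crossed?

Leg 1: -166.272° → +93.759°, shortest Δλ = -99.969° (west) — crosses 180°.
Leg 2: +93.759° → +138.885°, shortest Δλ = 45.126° (east) — does not cross 180°.
Leg 3: +138.885° → -119.542°, shortest Δλ = 101.573° (east) — crosses 180°.
Leg 4: -119.542° → +80.904°, shortest Δλ = -159.554° (west) — crosses 180°.
Leg 5: +80.904° → -19.893°, shortest Δλ = -100.797° (west) — does not cross 180°.
Leg 6: -19.893° → -56.991°, shortest Δλ = -37.098° (west) — does not cross 180°.
Total crossings: 3.

3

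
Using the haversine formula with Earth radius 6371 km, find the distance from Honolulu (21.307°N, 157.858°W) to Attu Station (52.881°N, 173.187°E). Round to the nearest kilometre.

Δλ = 173.187 − -157.858 = 331.045°; wrapped into (−180°, 180°]: -28.955°.
Δφ = 52.881 − 21.307 = 31.574°.
a = sin²(Δφ/2) + cos φ₁ · cos φ₂ · sin²(Δλ/2) = 0.109157.
c = 2·atan2(√a, √(1−a)) = 0.67343 rad → d = 6371·c ≈ 4290.42 km.

4290 km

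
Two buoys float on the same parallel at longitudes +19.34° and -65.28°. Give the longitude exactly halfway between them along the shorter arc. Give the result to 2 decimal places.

Signed shortest Δλ from +19.34° to -65.28° is -84.62°.
Midpoint longitude = +19.34° + (-84.62°)/2 = +19.34° − 42.31° = -22.97°.

-22.97°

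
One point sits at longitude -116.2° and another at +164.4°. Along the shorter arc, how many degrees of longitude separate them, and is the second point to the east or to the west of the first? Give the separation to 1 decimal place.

Raw difference: 164.4 − -116.2 = 280.6°.
Normalise into (−180°, 180°]: 280.6° − 360° = -79.4°.
Negative ⇒ the second point lies to the west; separation 79.4°.

79.4° west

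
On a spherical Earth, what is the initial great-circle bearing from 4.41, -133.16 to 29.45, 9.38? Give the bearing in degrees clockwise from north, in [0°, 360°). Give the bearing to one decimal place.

44.3°

Δλ = 9.38 − -133.16 = 142.54°.
θ = atan2( sin Δλ · cos φ₂ , cos φ₁ · sin φ₂ − sin φ₁ · cos φ₂ · cos Δλ )
  = atan2(0.52962, 0.54336) = 44.266° → normalised to [0°, 360°): 44.266°.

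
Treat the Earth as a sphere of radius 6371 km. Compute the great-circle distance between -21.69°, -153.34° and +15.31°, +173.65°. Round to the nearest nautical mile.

Δλ = 173.65 − -153.34 = 326.99°; wrapped into (−180°, 180°]: -33.01°.
Δφ = 15.31 − -21.69 = 37.00°.
a = sin²(Δφ/2) + cos φ₁ · cos φ₂ · sin²(Δλ/2) = 0.173018.
c = 2·atan2(√a, √(1−a)) = 0.85798 rad → d = 6371·c ≈ 5466.22 km ≈ 2951.52 nmi.

2952 nmi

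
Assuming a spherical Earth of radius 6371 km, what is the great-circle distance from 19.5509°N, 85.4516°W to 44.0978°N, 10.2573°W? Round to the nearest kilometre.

Δλ = -10.2573 − -85.4516 = 75.1943°.
Δφ = 44.0978 − 19.5509 = 24.5469°.
a = sin²(Δφ/2) + cos φ₁ · cos φ₂ · sin²(Δλ/2) = 0.297094.
c = 2·atan2(√a, √(1−a)) = 1.15293 rad → d = 6371·c ≈ 7345.32 km.

7345 km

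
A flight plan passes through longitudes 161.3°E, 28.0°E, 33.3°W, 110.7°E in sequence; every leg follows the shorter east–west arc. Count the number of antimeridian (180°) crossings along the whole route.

Leg 1: +161.3° → +28.0°, shortest Δλ = -133.3° (west) — does not cross 180°.
Leg 2: +28.0° → -33.3°, shortest Δλ = -61.3° (west) — does not cross 180°.
Leg 3: -33.3° → +110.7°, shortest Δλ = 144.0° (east) — does not cross 180°.
Total crossings: 0.

0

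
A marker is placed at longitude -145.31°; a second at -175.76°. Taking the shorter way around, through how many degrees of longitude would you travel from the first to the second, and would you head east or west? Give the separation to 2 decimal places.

30.45° west

Raw difference: -175.76 − -145.31 = -30.45°.
Normalise into (−180°, 180°]: -30.45° stays -30.45°.
Negative ⇒ the second point lies to the west; separation 30.45°.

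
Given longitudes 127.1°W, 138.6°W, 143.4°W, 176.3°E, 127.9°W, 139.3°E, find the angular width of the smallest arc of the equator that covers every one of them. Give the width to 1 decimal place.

93.6°

Sort the longitudes: -143.4°, -138.6°, -127.9°, -127.1°, +139.3°, +176.3°.
Eastward gaps between consecutive values (wrapping around): 4.8°, 10.7°, 0.8°, 266.4°, 37.0°, 40.3°.
Largest gap = 266.4° ⇒ minimal covering band is its complement: 360° − 266.4° = 93.6°.
Band runs from +139.3° eastward to -127.1°, crossing the antimeridian.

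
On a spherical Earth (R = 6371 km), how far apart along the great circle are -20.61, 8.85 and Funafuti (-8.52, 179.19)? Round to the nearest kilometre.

16608 km

Δλ = 179.19 − 8.85 = 170.34°.
Δφ = -8.52 − -20.61 = 12.09°.
a = sin²(Δφ/2) + cos φ₁ · cos φ₂ · sin²(Δλ/2) = 0.930196.
c = 2·atan2(√a, √(1−a)) = 2.60684 rad → d = 6371·c ≈ 16608.15 km.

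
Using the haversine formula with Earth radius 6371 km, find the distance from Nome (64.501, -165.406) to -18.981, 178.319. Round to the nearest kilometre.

Δλ = 178.319 − -165.406 = 343.725°; wrapped into (−180°, 180°]: -16.275°.
Δφ = -18.981 − 64.501 = -83.482°.
a = sin²(Δφ/2) + cos φ₁ · cos φ₂ · sin²(Δλ/2) = 0.451399.
c = 2·atan2(√a, √(1−a)) = 1.47344 rad → d = 6371·c ≈ 9387.29 km.

9387 km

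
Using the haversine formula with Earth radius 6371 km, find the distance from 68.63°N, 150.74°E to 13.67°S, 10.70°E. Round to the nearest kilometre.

Δλ = 10.70 − 150.74 = -140.04°.
Δφ = -13.67 − 68.63 = -82.30°.
a = sin²(Δφ/2) + cos φ₁ · cos φ₂ · sin²(Δλ/2) = 0.745736.
c = 2·atan2(√a, √(1−a)) = 2.08457 rad → d = 6371·c ≈ 13280.82 km.

13281 km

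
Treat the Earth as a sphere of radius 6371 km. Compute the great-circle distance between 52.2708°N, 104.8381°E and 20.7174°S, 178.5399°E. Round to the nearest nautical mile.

5815 nmi

Δλ = 178.5399 − 104.8381 = 73.7018°.
Δφ = -20.7174 − 52.2708 = -72.9882°.
a = sin²(Δφ/2) + cos φ₁ · cos φ₂ · sin²(Δλ/2) = 0.559583.
c = 2·atan2(√a, √(1−a)) = 1.69025 rad → d = 6371·c ≈ 10768.56 km ≈ 5814.56 nmi.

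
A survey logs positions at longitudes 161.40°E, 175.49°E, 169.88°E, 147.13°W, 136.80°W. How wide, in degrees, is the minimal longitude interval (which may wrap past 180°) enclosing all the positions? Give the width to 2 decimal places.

61.80°

Sort the longitudes: -147.13°, -136.80°, +161.40°, +169.88°, +175.49°.
Eastward gaps between consecutive values (wrapping around): 10.33°, 298.20°, 8.48°, 5.61°, 37.38°.
Largest gap = 298.20° ⇒ minimal covering band is its complement: 360° − 298.20° = 61.80°.
Band runs from +161.40° eastward to -136.80°, crossing the antimeridian.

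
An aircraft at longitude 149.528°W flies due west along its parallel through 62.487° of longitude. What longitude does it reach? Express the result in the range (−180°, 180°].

Start at -149.528°; shift −62.487° → -212.015°.
-212.015° lies outside (−180°, 180°]; add 360° → +147.985°.

147.985°E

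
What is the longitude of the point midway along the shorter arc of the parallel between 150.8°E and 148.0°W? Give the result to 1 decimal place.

178.6°W

Signed shortest Δλ from +150.8° to -148.0° is +61.2°.
Midpoint longitude = +150.8° + (+61.2°)/2 = +150.8° + 30.6° = +181.4°.
Normalise into (−180°, 180°]: -178.6°.
(The naïve average (+150.8 + -148.0)/2 = 1.4° is on the wrong side of the globe.)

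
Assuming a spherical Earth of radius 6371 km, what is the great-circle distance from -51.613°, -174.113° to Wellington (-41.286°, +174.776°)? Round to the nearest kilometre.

Δλ = 174.776 − -174.113 = 348.889°; wrapped into (−180°, 180°]: -11.111°.
Δφ = -41.286 − -51.613 = 10.327°.
a = sin²(Δφ/2) + cos φ₁ · cos φ₂ · sin²(Δλ/2) = 0.012473.
c = 2·atan2(√a, √(1−a)) = 0.22383 rad → d = 6371·c ≈ 1426.02 km.

1426 km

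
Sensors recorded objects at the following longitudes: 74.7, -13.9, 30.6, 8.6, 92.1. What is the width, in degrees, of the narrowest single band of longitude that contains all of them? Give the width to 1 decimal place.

106.0°

Sort the longitudes: -13.9°, +8.6°, +30.6°, +74.7°, +92.1°.
Eastward gaps between consecutive values (wrapping around): 22.5°, 22.0°, 44.1°, 17.4°, 254.0°.
Largest gap = 254.0° ⇒ minimal covering band is its complement: 360° − 254.0° = 106.0°.
Band runs from -13.9° eastward to +92.1°.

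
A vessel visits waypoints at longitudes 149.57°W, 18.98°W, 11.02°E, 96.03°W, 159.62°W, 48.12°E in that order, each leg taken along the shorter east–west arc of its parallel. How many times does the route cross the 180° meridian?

Leg 1: -149.57° → -18.98°, shortest Δλ = 130.59° (east) — does not cross 180°.
Leg 2: -18.98° → +11.02°, shortest Δλ = 30.0° (east) — does not cross 180°.
Leg 3: +11.02° → -96.03°, shortest Δλ = -107.05° (west) — does not cross 180°.
Leg 4: -96.03° → -159.62°, shortest Δλ = -63.59° (west) — does not cross 180°.
Leg 5: -159.62° → +48.12°, shortest Δλ = -152.26° (west) — crosses 180°.
Total crossings: 1.

1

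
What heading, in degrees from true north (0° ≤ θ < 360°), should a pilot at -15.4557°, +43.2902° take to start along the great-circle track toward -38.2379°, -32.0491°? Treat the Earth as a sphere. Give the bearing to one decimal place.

234.4°

Δλ = -32.0491 − 43.2902 = -75.3393°.
θ = atan2( sin Δλ · cos φ₂ , cos φ₁ · sin φ₂ − sin φ₁ · cos φ₂ · cos Δλ )
  = atan2(-0.75987, -0.54357) = -125.578° → normalised to [0°, 360°): 234.422°.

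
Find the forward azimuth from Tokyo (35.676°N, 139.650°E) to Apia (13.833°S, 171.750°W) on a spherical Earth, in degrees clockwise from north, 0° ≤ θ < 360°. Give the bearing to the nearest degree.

Δλ = -171.750 − 139.650 = -311.400°; wrapped into (−180°, 180°]: 48.600°.
θ = atan2( sin Δλ · cos φ₂ , cos φ₁ · sin φ₂ − sin φ₁ · cos φ₂ · cos Δλ )
  = atan2(0.72836, -0.56871) = 127.983° → normalised to [0°, 360°): 127.983°.

128°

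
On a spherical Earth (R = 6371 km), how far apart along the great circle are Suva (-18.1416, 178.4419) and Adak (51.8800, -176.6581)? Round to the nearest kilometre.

Δλ = -176.6581 − 178.4419 = -355.1000°; wrapped into (−180°, 180°]: 4.9000°.
Δφ = 51.8800 − -18.1416 = 70.0216°.
a = sin²(Δφ/2) + cos φ₁ · cos φ₂ · sin²(Δλ/2) = 0.330239.
c = 2·atan2(√a, √(1−a)) = 1.22439 rad → d = 6371·c ≈ 7800.57 km.

7801 km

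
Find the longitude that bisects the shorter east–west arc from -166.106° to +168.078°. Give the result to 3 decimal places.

Signed shortest Δλ from -166.106° to +168.078° is -25.816°.
Midpoint longitude = -166.106° + (-25.816°)/2 = -166.106° − 12.908° = -179.014°.
(The naïve average (-166.106 + +168.078)/2 = 0.986° is on the wrong side of the globe.)

-179.014°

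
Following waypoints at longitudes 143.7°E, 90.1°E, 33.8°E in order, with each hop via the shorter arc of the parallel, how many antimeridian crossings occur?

0

Leg 1: +143.7° → +90.1°, shortest Δλ = -53.6° (west) — does not cross 180°.
Leg 2: +90.1° → +33.8°, shortest Δλ = -56.3° (west) — does not cross 180°.
Total crossings: 0.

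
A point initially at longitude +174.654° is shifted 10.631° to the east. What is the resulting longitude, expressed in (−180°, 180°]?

-174.715°

Start at +174.654°; shift +10.631° → +185.285°.
+185.285° lies outside (−180°, 180°]; subtract 360° → -174.715°.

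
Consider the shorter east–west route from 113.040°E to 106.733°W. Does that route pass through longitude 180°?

Yes

Naïve |-106.733 − 113.040| = 219.773° > 180°, so the shorter arc goes the other way round — across 180°.
Signed shortest Δλ = ((-106.733 − 113.040 + 180) mod 360) − 180 = 140.227°.
Going east by 140.227° from +113.040° passes through 180° before reaching -106.733°.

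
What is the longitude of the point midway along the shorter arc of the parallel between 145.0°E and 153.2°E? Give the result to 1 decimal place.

Signed shortest Δλ from +145.0° to +153.2° is +8.2°.
Midpoint longitude = +145.0° + (+8.2°)/2 = +145.0° + 4.1° = +149.1°.

149.1°E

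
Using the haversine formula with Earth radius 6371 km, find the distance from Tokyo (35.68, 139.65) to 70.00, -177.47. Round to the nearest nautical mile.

2478 nmi

Δλ = -177.47 − 139.65 = -317.12°; wrapped into (−180°, 180°]: 42.88°.
Δφ = 70.00 − 35.68 = 34.32°.
a = sin²(Δφ/2) + cos φ₁ · cos φ₂ · sin²(Δλ/2) = 0.124169.
c = 2·atan2(√a, √(1−a)) = 0.72022 rad → d = 6371·c ≈ 4588.50 km ≈ 2477.59 nmi.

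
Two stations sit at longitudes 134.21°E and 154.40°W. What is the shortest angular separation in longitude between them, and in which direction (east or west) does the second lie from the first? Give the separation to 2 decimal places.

71.39° east

Raw difference: -154.40 − 134.21 = -288.61°.
Normalise into (−180°, 180°]: -288.61° + 360° = 71.39°.
Positive ⇒ the second point lies to the east; separation 71.39°.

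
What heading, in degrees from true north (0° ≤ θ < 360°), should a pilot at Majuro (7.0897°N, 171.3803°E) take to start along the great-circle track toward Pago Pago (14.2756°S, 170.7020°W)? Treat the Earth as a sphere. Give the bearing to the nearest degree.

Δλ = -170.7020 − 171.3803 = -342.0823°; wrapped into (−180°, 180°]: 17.9177°.
θ = atan2( sin Δλ · cos φ₂ , cos φ₁ · sin φ₂ − sin φ₁ · cos φ₂ · cos Δλ )
  = atan2(0.29815, -0.35851) = 140.252° → normalised to [0°, 360°): 140.252°.

140°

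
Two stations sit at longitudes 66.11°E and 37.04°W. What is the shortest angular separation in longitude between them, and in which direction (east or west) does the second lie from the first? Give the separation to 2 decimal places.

Raw difference: -37.04 − 66.11 = -103.15°.
Normalise into (−180°, 180°]: -103.15° stays -103.15°.
Negative ⇒ the second point lies to the west; separation 103.15°.

103.15° west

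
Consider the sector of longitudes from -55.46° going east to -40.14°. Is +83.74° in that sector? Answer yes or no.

No

Band width going east from -55.46° to -40.14°: ((-40.14 − -55.46) mod 360) = 15.32°.
Offset of +83.74° east of the west edge: ((83.74 − -55.46) mod 360) = 139.20°.
139.20° > 15.32° ⇒ outside.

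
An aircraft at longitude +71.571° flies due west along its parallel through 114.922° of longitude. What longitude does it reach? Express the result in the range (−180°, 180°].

-43.351°

Start at +71.571°; shift −114.922° → -43.351°.
-43.351° already lies in (−180°, 180°].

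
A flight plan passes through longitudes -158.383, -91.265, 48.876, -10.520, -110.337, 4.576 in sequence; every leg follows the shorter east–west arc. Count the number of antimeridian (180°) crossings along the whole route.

Leg 1: -158.383° → -91.265°, shortest Δλ = 67.118° (east) — does not cross 180°.
Leg 2: -91.265° → +48.876°, shortest Δλ = 140.141° (east) — does not cross 180°.
Leg 3: +48.876° → -10.520°, shortest Δλ = -59.396° (west) — does not cross 180°.
Leg 4: -10.520° → -110.337°, shortest Δλ = -99.817° (west) — does not cross 180°.
Leg 5: -110.337° → +4.576°, shortest Δλ = 114.913° (east) — does not cross 180°.
Total crossings: 0.

0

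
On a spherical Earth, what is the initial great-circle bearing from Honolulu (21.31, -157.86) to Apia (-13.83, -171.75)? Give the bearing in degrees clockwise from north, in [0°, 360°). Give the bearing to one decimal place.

Δλ = -171.75 − -157.86 = -13.89°.
θ = atan2( sin Δλ · cos φ₂ , cos φ₁ · sin φ₂ − sin φ₁ · cos φ₂ · cos Δλ )
  = atan2(-0.23310, -0.56526) = -157.590° → normalised to [0°, 360°): 202.410°.

202.4°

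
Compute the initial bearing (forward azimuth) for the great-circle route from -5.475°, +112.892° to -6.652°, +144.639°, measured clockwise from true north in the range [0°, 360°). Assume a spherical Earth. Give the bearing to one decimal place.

Δλ = 144.639 − 112.892 = 31.747°.
θ = atan2( sin Δλ · cos φ₂ , cos φ₁ · sin φ₂ − sin φ₁ · cos φ₂ · cos Δλ )
  = atan2(0.52263, -0.03472) = 93.801° → normalised to [0°, 360°): 93.801°.

93.8°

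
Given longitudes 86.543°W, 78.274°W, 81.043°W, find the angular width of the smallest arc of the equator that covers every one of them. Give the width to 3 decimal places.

Sort the longitudes: -86.543°, -81.043°, -78.274°.
Eastward gaps between consecutive values (wrapping around): 5.500°, 2.769°, 351.731°.
Largest gap = 351.731° ⇒ minimal covering band is its complement: 360° − 351.731° = 8.269°.
Band runs from -86.543° eastward to -78.274°.

8.269°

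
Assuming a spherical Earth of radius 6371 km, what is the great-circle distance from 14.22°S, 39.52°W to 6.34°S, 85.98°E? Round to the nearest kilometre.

13584 km

Δλ = 85.98 − -39.52 = 125.50°.
Δφ = -6.34 − -14.22 = 7.88°.
a = sin²(Δφ/2) + cos φ₁ · cos φ₂ · sin²(Δλ/2) = 0.766171.
c = 2·atan2(√a, √(1−a)) = 2.13216 rad → d = 6371·c ≈ 13583.99 km.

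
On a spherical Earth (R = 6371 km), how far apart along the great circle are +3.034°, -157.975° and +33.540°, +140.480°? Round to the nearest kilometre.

7205 km

Δλ = 140.480 − -157.975 = 298.455°; wrapped into (−180°, 180°]: -61.545°.
Δφ = 33.540 − 3.034 = 30.506°.
a = sin²(Δφ/2) + cos φ₁ · cos φ₂ · sin²(Δλ/2) = 0.287088.
c = 2·atan2(√a, √(1−a)) = 1.13092 rad → d = 6371·c ≈ 7205.12 km.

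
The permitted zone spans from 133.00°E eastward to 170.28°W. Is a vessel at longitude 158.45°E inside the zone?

Yes

Band width going east from +133.00° to -170.28°: ((-170.28 − 133.00) mod 360) = 56.72°.
Offset of +158.45° east of the west edge: ((158.45 − 133.00) mod 360) = 25.45°.
25.45° ≤ 56.72° ⇒ inside.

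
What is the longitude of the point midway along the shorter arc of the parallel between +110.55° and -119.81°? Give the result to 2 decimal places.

Signed shortest Δλ from +110.55° to -119.81° is +129.64°.
Midpoint longitude = +110.55° + (+129.64°)/2 = +110.55° + 64.82° = +175.37°.
(The naïve average (+110.55 + -119.81)/2 = -4.63° is on the wrong side of the globe.)

+175.37°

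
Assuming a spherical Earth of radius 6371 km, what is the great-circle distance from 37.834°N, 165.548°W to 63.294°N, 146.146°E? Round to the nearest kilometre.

4266 km

Δλ = 146.146 − -165.548 = 311.694°; wrapped into (−180°, 180°]: -48.306°.
Δφ = 63.294 − 37.834 = 25.460°.
a = sin²(Δφ/2) + cos φ₁ · cos φ₂ · sin²(Δλ/2) = 0.107983.
c = 2·atan2(√a, √(1−a)) = 0.66966 rad → d = 6371·c ≈ 4266.39 km.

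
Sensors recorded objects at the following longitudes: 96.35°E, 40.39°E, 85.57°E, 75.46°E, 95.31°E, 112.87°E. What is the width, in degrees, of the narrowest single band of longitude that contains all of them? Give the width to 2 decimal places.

72.48°

Sort the longitudes: +40.39°, +75.46°, +85.57°, +95.31°, +96.35°, +112.87°.
Eastward gaps between consecutive values (wrapping around): 35.07°, 10.11°, 9.74°, 1.04°, 16.52°, 287.52°.
Largest gap = 287.52° ⇒ minimal covering band is its complement: 360° − 287.52° = 72.48°.
Band runs from +40.39° eastward to +112.87°.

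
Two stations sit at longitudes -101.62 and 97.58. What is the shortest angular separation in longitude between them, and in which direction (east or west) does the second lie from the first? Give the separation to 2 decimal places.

160.80° west

Raw difference: 97.58 − -101.62 = 199.2°.
Normalise into (−180°, 180°]: 199.2° − 360° = -160.8°.
Negative ⇒ the second point lies to the west; separation 160.80°.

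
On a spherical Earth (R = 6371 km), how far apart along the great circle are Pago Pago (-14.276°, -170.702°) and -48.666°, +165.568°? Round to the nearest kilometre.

Δλ = 165.568 − -170.702 = 336.270°; wrapped into (−180°, 180°]: -23.730°.
Δφ = -48.666 − -14.276 = -34.390°.
a = sin²(Δφ/2) + cos φ₁ · cos φ₂ · sin²(Δλ/2) = 0.114452.
c = 2·atan2(√a, √(1−a)) = 0.69023 rad → d = 6371·c ≈ 4397.48 km.

4397 km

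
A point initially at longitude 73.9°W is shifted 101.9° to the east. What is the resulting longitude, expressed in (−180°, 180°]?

28.0°E

Start at -73.9°; shift +101.9° → +28.0°.
+28.0° already lies in (−180°, 180°].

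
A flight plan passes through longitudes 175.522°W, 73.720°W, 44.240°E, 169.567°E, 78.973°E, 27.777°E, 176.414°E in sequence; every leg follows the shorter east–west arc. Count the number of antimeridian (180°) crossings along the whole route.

Leg 1: -175.522° → -73.720°, shortest Δλ = 101.802° (east) — does not cross 180°.
Leg 2: -73.720° → +44.240°, shortest Δλ = 117.96° (east) — does not cross 180°.
Leg 3: +44.240° → +169.567°, shortest Δλ = 125.327° (east) — does not cross 180°.
Leg 4: +169.567° → +78.973°, shortest Δλ = -90.594° (west) — does not cross 180°.
Leg 5: +78.973° → +27.777°, shortest Δλ = -51.196° (west) — does not cross 180°.
Leg 6: +27.777° → +176.414°, shortest Δλ = 148.637° (east) — does not cross 180°.
Total crossings: 0.

0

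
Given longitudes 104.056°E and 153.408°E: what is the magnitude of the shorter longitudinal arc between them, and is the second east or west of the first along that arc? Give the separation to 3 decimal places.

Raw difference: 153.408 − 104.056 = 49.352°.
Normalise into (−180°, 180°]: 49.352° stays 49.352°.
Positive ⇒ the second point lies to the east; separation 49.352°.

49.352° east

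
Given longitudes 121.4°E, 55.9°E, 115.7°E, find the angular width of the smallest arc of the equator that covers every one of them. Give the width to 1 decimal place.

65.5°

Sort the longitudes: +55.9°, +115.7°, +121.4°.
Eastward gaps between consecutive values (wrapping around): 59.8°, 5.7°, 294.5°.
Largest gap = 294.5° ⇒ minimal covering band is its complement: 360° − 294.5° = 65.5°.
Band runs from +55.9° eastward to +121.4°.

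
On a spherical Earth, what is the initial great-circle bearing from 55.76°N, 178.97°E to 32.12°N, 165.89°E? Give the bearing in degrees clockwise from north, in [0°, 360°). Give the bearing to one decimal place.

Δλ = 165.89 − 178.97 = -13.08°.
θ = atan2( sin Δλ · cos φ₂ , cos φ₁ · sin φ₂ − sin φ₁ · cos φ₂ · cos Δλ )
  = atan2(-0.19167, -0.38282) = -153.404° → normalised to [0°, 360°): 206.596°.

206.6°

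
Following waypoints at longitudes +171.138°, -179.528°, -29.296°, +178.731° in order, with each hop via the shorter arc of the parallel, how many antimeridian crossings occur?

Leg 1: +171.138° → -179.528°, shortest Δλ = 9.334° (east) — crosses 180°.
Leg 2: -179.528° → -29.296°, shortest Δλ = 150.232° (east) — does not cross 180°.
Leg 3: -29.296° → +178.731°, shortest Δλ = -151.973° (west) — crosses 180°.
Total crossings: 2.

2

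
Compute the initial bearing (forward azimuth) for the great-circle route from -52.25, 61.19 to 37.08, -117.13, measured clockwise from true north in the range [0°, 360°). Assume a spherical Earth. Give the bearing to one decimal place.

185.1°

Δλ = -117.13 − 61.19 = -178.32°.
θ = atan2( sin Δλ · cos φ₂ , cos φ₁ · sin φ₂ − sin φ₁ · cos φ₂ · cos Δλ )
  = atan2(-0.02339, -0.26141) = -174.887° → normalised to [0°, 360°): 185.113°.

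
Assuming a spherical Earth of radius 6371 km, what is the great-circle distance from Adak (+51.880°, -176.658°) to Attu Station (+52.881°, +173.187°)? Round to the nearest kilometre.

Δλ = 173.187 − -176.658 = 349.845°; wrapped into (−180°, 180°]: -10.155°.
Δφ = 52.881 − 51.880 = 1.001°.
a = sin²(Δφ/2) + cos φ₁ · cos φ₂ · sin²(Δλ/2) = 0.002994.
c = 2·atan2(√a, √(1−a)) = 0.10949 rad → d = 6371·c ≈ 697.59 km.

698 km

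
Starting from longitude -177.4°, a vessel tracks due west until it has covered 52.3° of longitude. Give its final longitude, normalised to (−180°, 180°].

Start at -177.4°; shift −52.3° → -229.7°.
-229.7° lies outside (−180°, 180°]; add 360° → +130.3°.

+130.3°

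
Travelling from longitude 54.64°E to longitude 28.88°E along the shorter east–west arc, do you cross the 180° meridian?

Signed shortest Δλ = ((28.88 − 54.64 + 180) mod 360) − 180 = -25.76°.
Going west by 25.76° from +54.64° reaches +28.88° without touching 180°.

No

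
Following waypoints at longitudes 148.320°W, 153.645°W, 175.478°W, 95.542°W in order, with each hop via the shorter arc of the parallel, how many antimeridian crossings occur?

Leg 1: -148.320° → -153.645°, shortest Δλ = -5.325° (west) — does not cross 180°.
Leg 2: -153.645° → -175.478°, shortest Δλ = -21.833° (west) — does not cross 180°.
Leg 3: -175.478° → -95.542°, shortest Δλ = 79.936° (east) — does not cross 180°.
Total crossings: 0.

0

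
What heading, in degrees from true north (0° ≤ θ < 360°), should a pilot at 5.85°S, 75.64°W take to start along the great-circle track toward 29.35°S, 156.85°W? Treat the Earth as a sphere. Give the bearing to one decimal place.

241.2°

Δλ = -156.85 − -75.64 = -81.21°.
θ = atan2( sin Δλ · cos φ₂ , cos φ₁ · sin φ₂ − sin φ₁ · cos φ₂ · cos Δλ )
  = atan2(-0.86140, -0.47401) = -118.823° → normalised to [0°, 360°): 241.177°.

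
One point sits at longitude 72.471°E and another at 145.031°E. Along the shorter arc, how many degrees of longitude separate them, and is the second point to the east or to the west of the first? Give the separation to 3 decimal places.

72.560° east

Raw difference: 145.031 − 72.471 = 72.56°.
Normalise into (−180°, 180°]: 72.56° stays 72.56°.
Positive ⇒ the second point lies to the east; separation 72.560°.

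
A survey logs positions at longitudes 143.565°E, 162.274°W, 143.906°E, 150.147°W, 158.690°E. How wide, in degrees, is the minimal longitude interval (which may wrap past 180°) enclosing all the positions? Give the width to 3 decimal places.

66.288°

Sort the longitudes: -162.274°, -150.147°, +143.565°, +143.906°, +158.690°.
Eastward gaps between consecutive values (wrapping around): 12.127°, 293.712°, 0.341°, 14.784°, 39.036°.
Largest gap = 293.712° ⇒ minimal covering band is its complement: 360° − 293.712° = 66.288°.
Band runs from +143.565° eastward to -150.147°, crossing the antimeridian.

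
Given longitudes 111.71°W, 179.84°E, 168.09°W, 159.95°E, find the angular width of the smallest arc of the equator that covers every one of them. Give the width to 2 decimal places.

88.34°

Sort the longitudes: -168.09°, -111.71°, +159.95°, +179.84°.
Eastward gaps between consecutive values (wrapping around): 56.38°, 271.66°, 19.89°, 12.07°.
Largest gap = 271.66° ⇒ minimal covering band is its complement: 360° − 271.66° = 88.34°.
Band runs from +159.95° eastward to -111.71°, crossing the antimeridian.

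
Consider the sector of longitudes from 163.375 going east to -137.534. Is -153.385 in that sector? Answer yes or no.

Yes

Band width going east from +163.375° to -137.534°: ((-137.534 − 163.375) mod 360) = 59.091°.
Offset of -153.385° east of the west edge: ((-153.385 − 163.375) mod 360) = 43.240°.
43.240° ≤ 59.091° ⇒ inside.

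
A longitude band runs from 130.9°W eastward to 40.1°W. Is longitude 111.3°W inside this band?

Band width going east from -130.9° to -40.1°: ((-40.1 − -130.9) mod 360) = 90.8°.
Offset of -111.3° east of the west edge: ((-111.3 − -130.9) mod 360) = 19.6°.
19.6° ≤ 90.8° ⇒ inside.

Yes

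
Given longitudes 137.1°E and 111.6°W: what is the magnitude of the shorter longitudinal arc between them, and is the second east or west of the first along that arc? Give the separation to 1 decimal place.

111.3° east

Raw difference: -111.6 − 137.1 = -248.7°.
Normalise into (−180°, 180°]: -248.7° + 360° = 111.3°.
Positive ⇒ the second point lies to the east; separation 111.3°.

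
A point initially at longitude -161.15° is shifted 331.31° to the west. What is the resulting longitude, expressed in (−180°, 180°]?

Start at -161.15°; shift −331.31° → -492.46°.
-492.46° lies outside (−180°, 180°]; add 360° → -132.46°.

-132.46°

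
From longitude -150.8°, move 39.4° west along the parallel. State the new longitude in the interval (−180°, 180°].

Start at -150.8°; shift −39.4° → -190.2°.
-190.2° lies outside (−180°, 180°]; add 360° → +169.8°.

+169.8°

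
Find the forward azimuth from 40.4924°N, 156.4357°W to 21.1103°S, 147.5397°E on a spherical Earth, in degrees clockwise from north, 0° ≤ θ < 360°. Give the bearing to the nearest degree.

232°

Δλ = 147.5397 − -156.4357 = 303.9754°; wrapped into (−180°, 180°]: -56.0246°.
θ = atan2( sin Δλ · cos φ₂ , cos φ₁ · sin φ₂ − sin φ₁ · cos φ₂ · cos Δλ )
  = atan2(-0.77362, -0.61243) = -128.366° → normalised to [0°, 360°): 231.634°.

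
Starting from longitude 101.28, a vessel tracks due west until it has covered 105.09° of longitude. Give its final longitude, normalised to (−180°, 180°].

Start at +101.28°; shift −105.09° → -3.81°.
-3.81° already lies in (−180°, 180°].

-3.81°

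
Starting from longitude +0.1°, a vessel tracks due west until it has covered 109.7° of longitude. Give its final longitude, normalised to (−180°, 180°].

-109.6°

Start at +0.1°; shift −109.7° → -109.6°.
-109.6° already lies in (−180°, 180°].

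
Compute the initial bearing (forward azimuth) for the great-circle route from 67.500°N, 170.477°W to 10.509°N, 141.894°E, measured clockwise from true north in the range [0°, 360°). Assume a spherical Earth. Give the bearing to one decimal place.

Δλ = 141.894 − -170.477 = 312.371°; wrapped into (−180°, 180°]: -47.629°.
θ = atan2( sin Δλ · cos φ₂ , cos φ₁ · sin φ₂ − sin φ₁ · cos φ₂ · cos Δλ )
  = atan2(-0.72640, -0.54239) = -126.748° → normalised to [0°, 360°): 233.252°.

233.3°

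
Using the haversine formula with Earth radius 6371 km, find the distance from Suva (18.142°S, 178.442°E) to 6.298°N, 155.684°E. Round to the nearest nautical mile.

1993 nmi

Δλ = 155.684 − 178.442 = -22.758°.
Δφ = 6.298 − -18.142 = 24.440°.
a = sin²(Δφ/2) + cos φ₁ · cos φ₂ · sin²(Δλ/2) = 0.081571.
c = 2·atan2(√a, √(1−a)) = 0.57928 rad → d = 6371·c ≈ 3690.57 km ≈ 1992.75 nmi.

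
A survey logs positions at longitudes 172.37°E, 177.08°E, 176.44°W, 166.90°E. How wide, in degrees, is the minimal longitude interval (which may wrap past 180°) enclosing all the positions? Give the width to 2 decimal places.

16.66°

Sort the longitudes: -176.44°, +166.90°, +172.37°, +177.08°.
Eastward gaps between consecutive values (wrapping around): 343.34°, 5.47°, 4.71°, 6.48°.
Largest gap = 343.34° ⇒ minimal covering band is its complement: 360° − 343.34° = 16.66°.
Band runs from +166.90° eastward to -176.44°, crossing the antimeridian.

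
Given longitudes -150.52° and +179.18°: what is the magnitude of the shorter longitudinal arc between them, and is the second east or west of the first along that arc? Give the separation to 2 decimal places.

Raw difference: 179.18 − -150.52 = 329.7°.
Normalise into (−180°, 180°]: 329.7° − 360° = -30.3°.
Negative ⇒ the second point lies to the west; separation 30.30°.

30.30° west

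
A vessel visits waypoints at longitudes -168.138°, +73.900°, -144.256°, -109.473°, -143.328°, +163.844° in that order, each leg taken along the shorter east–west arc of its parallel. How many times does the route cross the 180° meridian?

3

Leg 1: -168.138° → +73.900°, shortest Δλ = -117.962° (west) — crosses 180°.
Leg 2: +73.900° → -144.256°, shortest Δλ = 141.844° (east) — crosses 180°.
Leg 3: -144.256° → -109.473°, shortest Δλ = 34.783° (east) — does not cross 180°.
Leg 4: -109.473° → -143.328°, shortest Δλ = -33.855° (west) — does not cross 180°.
Leg 5: -143.328° → +163.844°, shortest Δλ = -52.828° (west) — crosses 180°.
Total crossings: 3.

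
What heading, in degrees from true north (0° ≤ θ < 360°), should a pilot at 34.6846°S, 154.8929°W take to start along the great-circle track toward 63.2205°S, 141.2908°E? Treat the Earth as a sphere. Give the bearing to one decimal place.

Δλ = 141.2908 − -154.8929 = 296.1837°; wrapped into (−180°, 180°]: -63.8163°.
θ = atan2( sin Δλ · cos φ₂ , cos φ₁ · sin φ₂ − sin φ₁ · cos φ₂ · cos Δλ )
  = atan2(-0.40432, -0.62097) = -146.931° → normalised to [0°, 360°): 213.069°.

213.1°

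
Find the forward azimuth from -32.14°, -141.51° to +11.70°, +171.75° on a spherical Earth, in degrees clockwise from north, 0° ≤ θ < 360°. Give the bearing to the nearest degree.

Δλ = 171.75 − -141.51 = 313.26°; wrapped into (−180°, 180°]: -46.74°.
θ = atan2( sin Δλ · cos φ₂ , cos φ₁ · sin φ₂ − sin φ₁ · cos φ₂ · cos Δλ )
  = atan2(-0.71312, 0.52871) = -53.446° → normalised to [0°, 360°): 306.554°.

307°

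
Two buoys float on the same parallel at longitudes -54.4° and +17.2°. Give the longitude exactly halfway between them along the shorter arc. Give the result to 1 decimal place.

-18.6°

Signed shortest Δλ from -54.4° to +17.2° is +71.6°.
Midpoint longitude = -54.4° + (+71.6°)/2 = -54.4° + 35.8° = -18.6°.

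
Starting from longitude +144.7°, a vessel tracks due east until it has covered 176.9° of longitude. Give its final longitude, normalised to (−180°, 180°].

Start at +144.7°; shift +176.9° → +321.6°.
+321.6° lies outside (−180°, 180°]; subtract 360° → -38.4°.

-38.4°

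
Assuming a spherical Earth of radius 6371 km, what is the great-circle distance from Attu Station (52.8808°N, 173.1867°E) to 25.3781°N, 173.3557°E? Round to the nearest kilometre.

3058 km

Δλ = 173.3557 − 173.1867 = 0.1690°.
Δφ = 25.3781 − 52.8808 = -27.5027°.
a = sin²(Δφ/2) + cos φ₁ · cos φ₂ · sin²(Δλ/2) = 0.056507.
c = 2·atan2(√a, √(1−a)) = 0.48002 rad → d = 6371·c ≈ 3058.19 km.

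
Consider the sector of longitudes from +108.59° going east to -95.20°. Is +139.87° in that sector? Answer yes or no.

Yes

Band width going east from +108.59° to -95.20°: ((-95.20 − 108.59) mod 360) = 156.21°.
Offset of +139.87° east of the west edge: ((139.87 − 108.59) mod 360) = 31.28°.
31.28° ≤ 156.21° ⇒ inside.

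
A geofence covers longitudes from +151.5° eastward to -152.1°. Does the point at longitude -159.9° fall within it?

Band width going east from +151.5° to -152.1°: ((-152.1 − 151.5) mod 360) = 56.4°.
Offset of -159.9° east of the west edge: ((-159.9 − 151.5) mod 360) = 48.6°.
48.6° ≤ 56.4° ⇒ inside.

Yes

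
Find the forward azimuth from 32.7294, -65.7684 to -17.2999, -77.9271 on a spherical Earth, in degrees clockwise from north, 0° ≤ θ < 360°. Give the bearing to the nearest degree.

Δλ = -77.9271 − -65.7684 = -12.1587°.
θ = atan2( sin Δλ · cos φ₂ , cos φ₁ · sin φ₂ − sin φ₁ · cos φ₂ · cos Δλ )
  = atan2(-0.20109, -0.75479) = -165.082° → normalised to [0°, 360°): 194.918°.

195°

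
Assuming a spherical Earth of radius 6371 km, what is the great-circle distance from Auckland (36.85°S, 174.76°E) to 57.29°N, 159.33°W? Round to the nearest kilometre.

Δλ = -159.33 − 174.76 = -334.09°; wrapped into (−180°, 180°]: 25.91°.
Δφ = 57.29 − -36.85 = 94.14°.
a = sin²(Δφ/2) + cos φ₁ · cos φ₂ · sin²(Δλ/2) = 0.557830.
c = 2·atan2(√a, √(1−a)) = 1.68672 rad → d = 6371·c ≈ 10746.07 km.

10746 km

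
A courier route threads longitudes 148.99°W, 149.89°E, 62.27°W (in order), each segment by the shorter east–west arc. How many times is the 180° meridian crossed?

2

Leg 1: -148.99° → +149.89°, shortest Δλ = -61.12° (west) — crosses 180°.
Leg 2: +149.89° → -62.27°, shortest Δλ = 147.84° (east) — crosses 180°.
Total crossings: 2.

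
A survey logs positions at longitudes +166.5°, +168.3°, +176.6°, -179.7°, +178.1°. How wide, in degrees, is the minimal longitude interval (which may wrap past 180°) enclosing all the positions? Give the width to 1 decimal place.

13.8°

Sort the longitudes: -179.7°, +166.5°, +168.3°, +176.6°, +178.1°.
Eastward gaps between consecutive values (wrapping around): 346.2°, 1.8°, 8.3°, 1.5°, 2.2°.
Largest gap = 346.2° ⇒ minimal covering band is its complement: 360° − 346.2° = 13.8°.
Band runs from +166.5° eastward to -179.7°, crossing the antimeridian.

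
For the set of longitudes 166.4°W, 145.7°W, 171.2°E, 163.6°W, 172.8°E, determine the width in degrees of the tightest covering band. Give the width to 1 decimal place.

Sort the longitudes: -166.4°, -163.6°, -145.7°, +171.2°, +172.8°.
Eastward gaps between consecutive values (wrapping around): 2.8°, 17.9°, 316.9°, 1.6°, 20.8°.
Largest gap = 316.9° ⇒ minimal covering band is its complement: 360° − 316.9° = 43.1°.
Band runs from +171.2° eastward to -145.7°, crossing the antimeridian.

43.1°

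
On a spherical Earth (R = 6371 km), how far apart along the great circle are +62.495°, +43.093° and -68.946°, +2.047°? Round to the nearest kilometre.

14971 km

Δλ = 2.047 − 43.093 = -41.046°.
Δφ = -68.946 − 62.495 = -131.441°.
a = sin²(Δφ/2) + cos φ₁ · cos φ₂ · sin²(Δλ/2) = 0.851316.
c = 2·atan2(√a, √(1−a)) = 2.34989 rad → d = 6371·c ≈ 14971.12 km.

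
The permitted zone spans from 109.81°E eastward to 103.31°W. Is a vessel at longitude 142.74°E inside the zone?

Band width going east from +109.81° to -103.31°: ((-103.31 − 109.81) mod 360) = 146.88°.
Offset of +142.74° east of the west edge: ((142.74 − 109.81) mod 360) = 32.93°.
32.93° ≤ 146.88° ⇒ inside.

Yes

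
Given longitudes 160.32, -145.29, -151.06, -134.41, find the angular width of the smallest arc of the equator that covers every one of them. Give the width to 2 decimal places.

Sort the longitudes: -151.06°, -145.29°, -134.41°, +160.32°.
Eastward gaps between consecutive values (wrapping around): 5.77°, 10.88°, 294.73°, 48.62°.
Largest gap = 294.73° ⇒ minimal covering band is its complement: 360° − 294.73° = 65.27°.
Band runs from +160.32° eastward to -134.41°, crossing the antimeridian.

65.27°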